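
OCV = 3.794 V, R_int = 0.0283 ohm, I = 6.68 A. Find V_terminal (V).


V = OCV - I*R = 3.794 - 6.68 * 0.0283 = 3.605 V

3.605 V


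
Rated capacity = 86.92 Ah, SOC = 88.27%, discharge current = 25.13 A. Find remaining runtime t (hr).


Step 1: remaining = SOC/100 * C_total = 88.27/100 * 86.92 = 76.724 Ah
Step 2: t = remaining / I = 76.724 / 25.13 = 3.053 hr

3.053 hr


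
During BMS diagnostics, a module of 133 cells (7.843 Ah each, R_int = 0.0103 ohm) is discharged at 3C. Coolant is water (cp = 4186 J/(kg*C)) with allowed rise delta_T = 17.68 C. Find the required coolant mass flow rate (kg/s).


Step 1: I = 3 * 7.843 = 23.529 A
Step 2: Q_cell = I^2 * R = 23.529^2 * 0.0103 = 5.7022 W
Step 3: Q_total = 133 * 5.7022 = 758.39 W
Step 4: m_dot = Q_total / (cp * dT) = 758.39 / (4186 * 17.68) = 0.01025 kg/s

0.01025 kg/s


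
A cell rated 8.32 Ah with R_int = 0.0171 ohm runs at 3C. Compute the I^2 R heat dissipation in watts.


Step 1: I = C_rate * capacity = 3 * 8.32 = 24.96 A
Step 2: Q = I^2 * R = 24.96^2 * 0.0171 = 623 * 0.0171 = 10.65 W

10.65 W


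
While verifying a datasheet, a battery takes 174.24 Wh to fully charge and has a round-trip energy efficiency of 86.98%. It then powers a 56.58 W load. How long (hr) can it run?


Step 1: E_discharge = eta/100 * E_charge = 86.98/100 * 174.24 = 151.55 Wh
Step 2: t = E_discharge / P = 151.55 / 56.58 = 2.679 hr

2.679 hr


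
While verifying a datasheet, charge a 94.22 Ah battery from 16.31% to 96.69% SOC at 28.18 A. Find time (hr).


delta_Ah = 94.22 * (96.69 - 16.31) / 100 = 75.734 Ah
t = delta_Ah / I = 75.734 / 28.18 = 2.688 hr

2.688 hr


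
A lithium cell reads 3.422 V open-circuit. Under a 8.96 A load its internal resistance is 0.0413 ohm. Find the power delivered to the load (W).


Step 1: V_terminal = OCV - I*R = 3.422 - 8.96 * 0.0413 = 3.052 V
Step 2: P_out = V_terminal * I = 3.052 * 8.96 = 27.35 W

27.35 W


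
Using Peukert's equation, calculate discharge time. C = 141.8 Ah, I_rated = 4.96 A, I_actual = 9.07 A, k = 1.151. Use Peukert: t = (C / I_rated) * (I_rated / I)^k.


Step 1: t_rated = C / I_rated = 141.8 / 4.96 = 28.589 hr
Step 2: ratio = 4.96 / 9.07 = 0.54686
Step 3: ratio^k = 0.54686^1.151 = 0.49922
Step 4: t = t_rated * ratio^k = 28.589 * 0.49922 = 14.27 hr

14.27 hr


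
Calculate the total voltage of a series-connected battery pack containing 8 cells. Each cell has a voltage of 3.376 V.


With 8 cells in series at 3.376 V each, V_pack = 27.008 V

27.008 V


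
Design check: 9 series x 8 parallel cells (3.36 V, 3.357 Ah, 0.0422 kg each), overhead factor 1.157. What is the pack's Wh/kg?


Step 1: V_pack = 9 * 3.36 = 30.24 V
Step 2: C_pack = 8 * 3.357 = 26.856 Ah
Step 3: E_pack = V_pack * C_pack = 30.24 * 26.856 = 812.13 Wh
Step 4: m_pack = 9 * 8 * 0.0422 * 1.157 = 3.5154 kg
Step 5: ED = E_pack / m_pack = 812.13 / 3.5154 = 231.0 Wh/kg

231.0 Wh/kg


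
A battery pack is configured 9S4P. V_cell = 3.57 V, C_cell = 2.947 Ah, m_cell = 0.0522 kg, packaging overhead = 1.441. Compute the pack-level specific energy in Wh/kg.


Step 1: V_pack = 9 * 3.57 = 32.13 V
Step 2: C_pack = 4 * 2.947 = 11.788 Ah
Step 3: E_pack = V_pack * C_pack = 32.13 * 11.788 = 378.75 Wh
Step 4: m_pack = 9 * 4 * 0.0522 * 1.441 = 2.7079 kg
Step 5: ED = E_pack / m_pack = 378.75 / 2.7079 = 139.9 Wh/kg

139.9 Wh/kg


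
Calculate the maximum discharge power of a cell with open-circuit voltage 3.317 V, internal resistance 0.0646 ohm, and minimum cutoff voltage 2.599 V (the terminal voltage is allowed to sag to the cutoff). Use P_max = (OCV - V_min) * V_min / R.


dV = OCV - V_min = 0.718 V (so I_max = dV / R)
P_max = dV * V_min / R = 0.718 * 2.599 / 0.0646 = 28.89 W

28.89 W


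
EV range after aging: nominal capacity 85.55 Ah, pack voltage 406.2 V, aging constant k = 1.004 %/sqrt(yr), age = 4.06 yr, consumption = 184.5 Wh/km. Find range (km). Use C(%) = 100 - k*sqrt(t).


Step 1: capacity retention = 100 - 1.004 * sqrt(4.06) = 100 - 1.004 * 2.0149 = 97.977%
Step 2: C_now = 85.55 * 97.977/100 = 83.819 Ah
Step 3: E_pack = V * C_now = 406.2 * 83.819 = 34047 Wh
Step 4: range = E_pack / consumption = 34047 / 184.5 = 184.5 km

184.5 km


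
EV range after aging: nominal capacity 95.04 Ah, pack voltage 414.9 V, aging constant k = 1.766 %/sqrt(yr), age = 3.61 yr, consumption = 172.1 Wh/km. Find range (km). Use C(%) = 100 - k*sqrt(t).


Step 1: capacity retention = 100 - 1.766 * sqrt(3.61) = 100 - 1.766 * 1.9 = 96.645%
Step 2: C_now = 95.04 * 96.645/100 = 91.851 Ah
Step 3: E_pack = V * C_now = 414.9 * 91.851 = 38109 Wh
Step 4: range = E_pack / consumption = 38109 / 172.1 = 221.4 km

221.4 km


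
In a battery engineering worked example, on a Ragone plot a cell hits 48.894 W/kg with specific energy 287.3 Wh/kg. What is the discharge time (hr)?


t = E / P = 287.3 / 48.894 = 5.876 hr

5.876 hr


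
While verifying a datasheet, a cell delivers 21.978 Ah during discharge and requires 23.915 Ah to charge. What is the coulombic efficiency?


eta_c = Q_dis / Q_chg * 100 = 21.978 / 23.915 * 100 = 91.90%

91.90%


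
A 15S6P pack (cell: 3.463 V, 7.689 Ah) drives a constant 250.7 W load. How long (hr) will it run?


Step 1: E_pack = Ns * V_cell * Np * C_cell = 15 * 3.463 * 6 * 7.689 = 2396.4 Wh
Step 2: t = E_pack / P = 2396.4 / 250.7 = 9.559 hr

9.559 hr


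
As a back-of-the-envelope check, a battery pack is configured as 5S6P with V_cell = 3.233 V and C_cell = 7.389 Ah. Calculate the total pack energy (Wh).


E = Ns * Vcell * Np * Ccell = 5 * 3.233 * 6 * 7.389 = 716.7 Wh

716.7 Wh


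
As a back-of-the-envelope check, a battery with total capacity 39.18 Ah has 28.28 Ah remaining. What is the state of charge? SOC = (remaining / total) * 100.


SOC = (remaining / total) * 100 = (28.28 / 39.18) * 100 = 72.18%

72.18%


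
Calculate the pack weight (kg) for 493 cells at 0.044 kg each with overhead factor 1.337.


Cell mass sum = 493 * 0.044 = 21.692 kg
With overhead 1.337: m_pack = 21.692 * 1.337 = 29.00 kg

29.00 kg


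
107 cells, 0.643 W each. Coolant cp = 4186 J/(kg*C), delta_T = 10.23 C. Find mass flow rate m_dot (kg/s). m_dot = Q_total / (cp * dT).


Step 1: Total heat Q = 107 * 0.643 W = 68.801 W
Step 2: denom = cp * dT = 4186 * 10.23 = 42823
Step 3: m_dot = 68.801 / 42823 = 0.001607 kg/s

0.001607 kg/s


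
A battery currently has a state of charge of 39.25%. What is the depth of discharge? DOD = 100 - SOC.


DOD = 100 - SOC = 100 - 39.25 = 60.75%

60.75%


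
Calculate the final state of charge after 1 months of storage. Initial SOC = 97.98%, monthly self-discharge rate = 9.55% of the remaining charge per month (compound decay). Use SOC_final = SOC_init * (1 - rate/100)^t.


decay = (1 - 9.55/100)^1 = 0.9045
SOC_final = 97.98 * 0.9045 = 88.62%

88.62%


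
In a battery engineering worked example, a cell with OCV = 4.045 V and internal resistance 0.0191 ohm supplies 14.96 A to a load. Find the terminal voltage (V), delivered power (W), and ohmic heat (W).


Step 1: V_terminal = OCV - I*R = 4.045 - 14.96 * 0.0191 = 3.7593 V
Step 2: P_out = V_terminal * I = 3.7593 * 14.96 = 56.24 W
Step 3: Q = I^2 * R = 14.96^2 * 0.0191 = 4.275 W

V=3.7593 V, P=56.24 W, Q=4.275 W


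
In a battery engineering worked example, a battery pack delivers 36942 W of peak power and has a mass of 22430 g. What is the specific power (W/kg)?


Convert: m = 22430 g = 22.43 kg
SP = P / m = 36942 / 22.43 = 1647 W/kg

1647 W/kg


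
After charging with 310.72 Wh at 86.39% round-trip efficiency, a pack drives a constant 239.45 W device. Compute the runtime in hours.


Step 1: E_discharge = eta/100 * E_charge = 86.39/100 * 310.72 = 268.43 Wh
Step 2: t = E_discharge / P = 268.43 / 239.45 = 1.121 hr

1.121 hr


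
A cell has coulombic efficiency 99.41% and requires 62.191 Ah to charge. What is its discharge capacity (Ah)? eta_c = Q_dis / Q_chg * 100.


Q_dis = eta/100 * Q_chg = 99.41/100 * 62.191 = 61.82 Ah

61.82 Ah


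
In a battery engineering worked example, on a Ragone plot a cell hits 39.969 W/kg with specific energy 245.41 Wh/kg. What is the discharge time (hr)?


t = E / P = 245.41 / 39.969 = 6.140 hr

6.140 hr


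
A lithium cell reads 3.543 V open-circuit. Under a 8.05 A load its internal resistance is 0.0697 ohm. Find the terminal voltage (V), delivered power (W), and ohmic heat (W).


Step 1: V_terminal = OCV - I*R = 3.543 - 8.05 * 0.0697 = 2.9819 V
Step 2: P_out = V_terminal * I = 2.9819 * 8.05 = 24.00 W
Step 3: Q = I^2 * R = 8.05^2 * 0.0697 = 4.517 W

V=2.9819 V, P=24.00 W, Q=4.517 W


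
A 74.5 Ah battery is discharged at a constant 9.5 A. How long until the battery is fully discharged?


Runtime = 74.5 Ah / 9.5 A = 7.842 hr

7.842 hr


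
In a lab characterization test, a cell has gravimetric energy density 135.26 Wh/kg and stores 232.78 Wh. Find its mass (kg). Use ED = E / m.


m = E / ED = 232.78 / 135.26 = 1.721 kg

1.721 kg


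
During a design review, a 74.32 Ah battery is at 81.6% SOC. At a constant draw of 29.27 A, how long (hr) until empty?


Step 1: remaining = SOC/100 * C_total = 81.6/100 * 74.32 = 60.645 Ah
Step 2: t = remaining / I = 60.645 / 29.27 = 2.072 hr

2.072 hr


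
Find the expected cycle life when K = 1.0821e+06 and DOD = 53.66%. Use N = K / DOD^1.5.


DOD^1.5 = 393.08
N = K / DOD^1.5 = 1.0821e+06 / 393.08 = 2753

2753 cycles


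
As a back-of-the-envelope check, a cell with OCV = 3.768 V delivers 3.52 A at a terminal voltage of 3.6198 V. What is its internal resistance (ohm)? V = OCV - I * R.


R = (OCV - V) / I = (3.768 - 3.6198) / 3.52 = 0.04210 ohm

0.04210 ohm


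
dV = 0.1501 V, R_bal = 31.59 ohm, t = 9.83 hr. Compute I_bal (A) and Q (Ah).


I_bal = dV / R = 0.1501 / 31.59 = 0.0047515 A
Q = I_bal * t = 0.0047515 * 9.83 = 0.04671 Ah

I=0.0047515 A, Q=0.04671 Ah


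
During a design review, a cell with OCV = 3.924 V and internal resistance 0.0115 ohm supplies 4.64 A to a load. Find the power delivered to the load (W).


Step 1: V_terminal = OCV - I*R = 3.924 - 4.64 * 0.0115 = 3.8706 V
Step 2: P_out = V_terminal * I = 3.8706 * 4.64 = 17.96 W

17.96 W


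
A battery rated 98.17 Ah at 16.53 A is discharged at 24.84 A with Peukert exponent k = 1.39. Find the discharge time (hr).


Step 1: t_rated = C / I_rated = 98.17 / 16.53 = 5.9389 hr
Step 2: ratio = 16.53 / 24.84 = 0.66546
Step 3: ratio^k = 0.66546^1.39 = 0.56773
Step 4: t = t_rated * ratio^k = 5.9389 * 0.56773 = 3.372 hr

3.372 hr


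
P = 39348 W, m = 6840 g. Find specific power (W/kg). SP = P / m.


Convert: m = 6840 g = 6.84 kg
Specific power = 39348 W / 6.84 kg = 5753 W/kg

5753 W/kg


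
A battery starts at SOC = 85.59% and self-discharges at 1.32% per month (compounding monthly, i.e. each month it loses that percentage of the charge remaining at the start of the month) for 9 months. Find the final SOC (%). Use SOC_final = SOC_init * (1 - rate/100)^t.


decay = (1 - 1.32/100)^9 = 0.88728
SOC_final = 85.59 * 0.88728 = 75.94%

75.94%


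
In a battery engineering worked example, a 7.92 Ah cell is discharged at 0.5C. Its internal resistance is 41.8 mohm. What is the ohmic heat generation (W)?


Convert: R = 41.8 mohm = 0.0418 ohm
Step 1: I = C_rate * capacity = 0.5 * 7.92 = 3.96 A
Step 2: Q = I^2 * R = 3.96^2 * 0.0418 = 15.682 * 0.0418 = 0.6555 W

0.6555 W


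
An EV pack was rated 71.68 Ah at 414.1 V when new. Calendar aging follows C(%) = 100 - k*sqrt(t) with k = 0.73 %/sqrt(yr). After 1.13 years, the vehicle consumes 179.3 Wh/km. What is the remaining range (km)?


Step 1: capacity retention = 100 - 0.73 * sqrt(1.13) = 100 - 0.73 * 1.063 = 99.224%
Step 2: C_now = 71.68 * 99.224/100 = 71.124 Ah
Step 3: E_pack = V * C_now = 414.1 * 71.124 = 29452 Wh
Step 4: range = E_pack / consumption = 29452 / 179.3 = 164.3 km

164.3 km


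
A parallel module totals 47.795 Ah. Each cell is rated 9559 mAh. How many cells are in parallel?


Convert: C_cell = 9559 mAh = 9.559 Ah
n = C_total / C_cell = 47.795 / 9.559 = 5

5


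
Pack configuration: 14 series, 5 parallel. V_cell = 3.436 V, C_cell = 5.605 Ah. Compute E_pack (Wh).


V_pack = 14 * 3.436 = 48.104 V
C_pack = 5 * 5.605 = 28.025 Ah
E = V_pack * C_pack = 48.104 * 28.025 = 1348 Wh

1348 Wh


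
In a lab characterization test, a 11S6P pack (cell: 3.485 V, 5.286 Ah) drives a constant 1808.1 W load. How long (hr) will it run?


Step 1: E_pack = Ns * V_cell * Np * C_cell = 11 * 3.485 * 6 * 5.286 = 1215.8 Wh
Step 2: t = E_pack / P = 1215.8 / 1808.1 = 0.6724 hr

0.6724 hr


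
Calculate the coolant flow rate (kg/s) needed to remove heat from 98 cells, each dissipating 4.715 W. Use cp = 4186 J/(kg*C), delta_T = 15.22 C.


Step 1: Total heat Q = 98 * 4.715 W = 462.07 W
Step 2: denom = cp * dT = 4186 * 15.22 = 63711
Step 3: m_dot = 462.07 / 63711 = 0.007253 kg/s

0.007253 kg/s


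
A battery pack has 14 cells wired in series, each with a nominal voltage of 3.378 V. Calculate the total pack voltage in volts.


V_pack = n * V_cell = 14 * 3.378 = 47.292 V

47.292 V


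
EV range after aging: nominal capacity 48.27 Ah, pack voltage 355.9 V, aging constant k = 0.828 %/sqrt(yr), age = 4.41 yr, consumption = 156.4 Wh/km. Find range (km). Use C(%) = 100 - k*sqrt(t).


Step 1: capacity retention = 100 - 0.828 * sqrt(4.41) = 100 - 0.828 * 2.1 = 98.261%
Step 2: C_now = 48.27 * 98.261/100 = 47.431 Ah
Step 3: E_pack = V * C_now = 355.9 * 47.431 = 16881 Wh
Step 4: range = E_pack / consumption = 16881 / 156.4 = 107.9 km

107.9 km


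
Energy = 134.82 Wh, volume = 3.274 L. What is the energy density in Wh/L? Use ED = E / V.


Volumetric ED = 134.82 Wh / 3.274 L = 41.18 Wh/L

41.18 Wh/L


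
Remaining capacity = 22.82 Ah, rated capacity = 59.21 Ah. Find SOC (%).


SOC% = 22.82 / 59.21 * 100 = 38.54%

38.54%


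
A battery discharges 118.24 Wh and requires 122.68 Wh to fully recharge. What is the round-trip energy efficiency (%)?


Round-trip efficiency = 118.24/122.68 * 100% = 96.38%

96.38%


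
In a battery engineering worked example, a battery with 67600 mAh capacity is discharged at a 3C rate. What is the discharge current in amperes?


Convert: capacity = 67600 mAh = 67.6 Ah
At 3C: I = 3 * 67.6 Ah = 202.8 A

202.8 A


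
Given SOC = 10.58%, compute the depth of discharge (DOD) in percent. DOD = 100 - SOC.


DOD = 100 - SOC = 100 - 10.58 = 89.42%

89.42%


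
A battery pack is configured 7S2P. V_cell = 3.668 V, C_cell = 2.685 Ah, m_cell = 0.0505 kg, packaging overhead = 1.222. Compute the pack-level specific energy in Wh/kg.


Step 1: V_pack = 7 * 3.668 = 25.676 V
Step 2: C_pack = 2 * 2.685 = 5.37 Ah
Step 3: E_pack = V_pack * C_pack = 25.676 * 5.37 = 137.88 Wh
Step 4: m_pack = 7 * 2 * 0.0505 * 1.222 = 0.86395 kg
Step 5: ED = E_pack / m_pack = 137.88 / 0.86395 = 159.6 Wh/kg

159.6 Wh/kg


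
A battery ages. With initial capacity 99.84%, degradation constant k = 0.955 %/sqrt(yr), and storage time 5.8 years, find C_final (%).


sqrt(t) = sqrt(5.8) = 2.4083
C_final = 99.84 - 0.955 * 2.4083 = 97.54%

97.54%


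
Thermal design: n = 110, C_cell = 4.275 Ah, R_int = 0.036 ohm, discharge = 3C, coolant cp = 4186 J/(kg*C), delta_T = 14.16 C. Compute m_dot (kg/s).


Step 1: I = 3 * 4.275 = 12.825 A
Step 2: Q_cell = I^2 * R = 12.825^2 * 0.036 = 5.9213 W
Step 3: Q_total = 110 * 5.9213 = 651.34 W
Step 4: m_dot = Q_total / (cp * dT) = 651.34 / (4186 * 14.16) = 0.01099 kg/s

0.01099 kg/s


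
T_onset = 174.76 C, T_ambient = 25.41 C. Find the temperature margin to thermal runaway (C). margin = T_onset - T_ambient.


Safety margin = 174.76 C - 25.41 C = 149.35 C

149.35 C


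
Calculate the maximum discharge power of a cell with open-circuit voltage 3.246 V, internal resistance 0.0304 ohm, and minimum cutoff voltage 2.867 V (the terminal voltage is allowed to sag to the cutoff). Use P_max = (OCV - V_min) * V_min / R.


P_max = (OCV - V_min) * V_min / R = (3.246 - 2.867) * 2.867 / 0.0304 = 0.379 * 2.867 / 0.0304 = 35.74 W

35.74 W


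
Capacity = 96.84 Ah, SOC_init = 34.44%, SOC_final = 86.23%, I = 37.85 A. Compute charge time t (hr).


delta_Ah = 96.84 * (86.23 - 34.44) / 100 = 50.153 Ah
t = delta_Ah / I = 50.153 / 37.85 = 1.325 hr

1.325 hr


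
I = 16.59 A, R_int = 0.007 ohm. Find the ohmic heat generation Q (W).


Q = I^2 * R = 16.59^2 * 0.007 = 1.927 W

1.927 W


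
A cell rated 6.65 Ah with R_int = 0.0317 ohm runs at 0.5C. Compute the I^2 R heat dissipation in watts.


Step 1: I = C_rate * capacity = 0.5 * 6.65 = 3.325 A
Step 2: Q = I^2 * R = 3.325^2 * 0.0317 = 11.056 * 0.0317 = 0.3505 W

0.3505 W


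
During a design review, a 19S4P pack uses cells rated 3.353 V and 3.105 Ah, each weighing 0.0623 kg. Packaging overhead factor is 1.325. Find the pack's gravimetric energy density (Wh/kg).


Step 1: V_pack = 19 * 3.353 = 63.707 V
Step 2: C_pack = 4 * 3.105 = 12.42 Ah
Step 3: E_pack = V_pack * C_pack = 63.707 * 12.42 = 791.24 Wh
Step 4: m_pack = 19 * 4 * 0.0623 * 1.325 = 6.2736 kg
Step 5: ED = E_pack / m_pack = 791.24 / 6.2736 = 126.1 Wh/kg

126.1 Wh/kg


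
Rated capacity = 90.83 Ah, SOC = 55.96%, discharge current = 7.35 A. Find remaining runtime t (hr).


Step 1: remaining = SOC/100 * C_total = 55.96/100 * 90.83 = 50.828 Ah
Step 2: t = remaining / I = 50.828 / 7.35 = 6.915 hr

6.915 hr


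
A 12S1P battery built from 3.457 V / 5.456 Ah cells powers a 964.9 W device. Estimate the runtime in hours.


Step 1: E_pack = Ns * V_cell * Np * C_cell = 12 * 3.457 * 1 * 5.456 = 226.34 Wh
Step 2: t = E_pack / P = 226.34 / 964.9 = 0.2346 hr

0.2346 hr


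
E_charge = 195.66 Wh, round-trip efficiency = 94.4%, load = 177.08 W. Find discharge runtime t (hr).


Step 1: E_discharge = eta/100 * E_charge = 94.4/100 * 195.66 = 184.7 Wh
Step 2: t = E_discharge / P = 184.7 / 177.08 = 1.043 hr

1.043 hr


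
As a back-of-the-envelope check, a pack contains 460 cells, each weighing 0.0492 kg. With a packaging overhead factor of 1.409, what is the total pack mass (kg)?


Cell mass sum = 460 * 0.0492 = 22.632 kg
With overhead 1.409: m_pack = 22.632 * 1.409 = 31.89 kg

31.89 kg


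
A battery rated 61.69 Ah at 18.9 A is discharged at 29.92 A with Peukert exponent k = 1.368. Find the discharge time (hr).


Step 1: t_rated = C / I_rated = 61.69 / 18.9 = 3.264 hr
Step 2: ratio = 18.9 / 29.92 = 0.63168
Step 3: ratio^k = 0.63168^1.368 = 0.53343
Step 4: t = t_rated * ratio^k = 3.264 * 0.53343 = 1.741 hr

1.741 hr


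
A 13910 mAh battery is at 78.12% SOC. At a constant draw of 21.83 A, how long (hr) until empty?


Convert: C_total = 13910 mAh = 13.91 Ah
Step 1: remaining = SOC/100 * C_total = 78.12/100 * 13.91 = 10.866 Ah
Step 2: t = remaining / I = 10.866 / 21.83 = 0.4978 hr

0.4978 hr


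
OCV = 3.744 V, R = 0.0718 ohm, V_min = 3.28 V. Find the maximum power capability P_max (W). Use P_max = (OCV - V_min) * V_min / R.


P_max = (OCV - V_min) * V_min / R = (3.744 - 3.28) * 3.28 / 0.0718 = 0.464 * 3.28 / 0.0718 = 21.20 W

21.20 W


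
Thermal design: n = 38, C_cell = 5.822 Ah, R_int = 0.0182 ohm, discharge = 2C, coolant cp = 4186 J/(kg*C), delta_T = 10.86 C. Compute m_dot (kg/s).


Step 1: I = 2 * 5.822 = 11.644 A
Step 2: Q_cell = I^2 * R = 11.644^2 * 0.0182 = 2.4676 W
Step 3: Q_total = 38 * 2.4676 = 93.769 W
Step 4: m_dot = Q_total / (cp * dT) = 93.769 / (4186 * 10.86) = 0.002063 kg/s

0.002063 kg/s


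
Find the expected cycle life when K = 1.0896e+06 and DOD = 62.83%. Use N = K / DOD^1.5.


Step 1: DOD^1.5 = 62.83^1.5 = 498.02
Step 2: N = 1.0896e+06 / 498.02 = 2188 cycles

2188 cycles


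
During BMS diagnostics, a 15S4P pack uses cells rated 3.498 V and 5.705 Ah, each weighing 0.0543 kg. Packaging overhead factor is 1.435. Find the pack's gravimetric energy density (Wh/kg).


Step 1: V_pack = 15 * 3.498 = 52.47 V
Step 2: C_pack = 4 * 5.705 = 22.82 Ah
Step 3: E_pack = V_pack * C_pack = 52.47 * 22.82 = 1197.4 Wh
Step 4: m_pack = 15 * 4 * 0.0543 * 1.435 = 4.6752 kg
Step 5: ED = E_pack / m_pack = 1197.4 / 4.6752 = 256.1 Wh/kg

256.1 Wh/kg


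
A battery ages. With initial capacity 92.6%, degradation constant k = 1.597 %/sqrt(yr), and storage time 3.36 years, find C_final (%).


Step 1: sqrt(3.36 yr) = 1.833
Step 2: drop = 1.597 * 1.833 = 2.9273
Step 3: C_final = 92.6 - 2.9273 = 89.67%

89.67%


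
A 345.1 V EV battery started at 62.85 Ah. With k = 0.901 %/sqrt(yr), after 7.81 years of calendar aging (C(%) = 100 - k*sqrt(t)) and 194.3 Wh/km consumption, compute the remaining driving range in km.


Step 1: capacity retention = 100 - 0.901 * sqrt(7.81) = 100 - 0.901 * 2.7946 = 97.482%
Step 2: C_now = 62.85 * 97.482/100 = 61.267 Ah
Step 3: E_pack = V * C_now = 345.1 * 61.267 = 21143 Wh
Step 4: range = E_pack / consumption = 21143 / 194.3 = 108.8 km

108.8 km


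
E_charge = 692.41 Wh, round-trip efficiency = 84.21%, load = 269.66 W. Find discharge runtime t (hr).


Step 1: E_discharge = eta/100 * E_charge = 84.21/100 * 692.41 = 583.08 Wh
Step 2: t = E_discharge / P = 583.08 / 269.66 = 2.162 hr

2.162 hr


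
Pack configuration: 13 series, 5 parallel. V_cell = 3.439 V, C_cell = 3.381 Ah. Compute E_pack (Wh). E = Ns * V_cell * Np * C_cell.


E = Ns * Vcell * Np * Ccell = 13 * 3.439 * 5 * 3.381 = 755.8 Wh

755.8 Wh


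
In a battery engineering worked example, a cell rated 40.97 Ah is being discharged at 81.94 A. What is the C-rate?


C_rate = I / capacity = 81.94 / 40.97 = 2C

2C


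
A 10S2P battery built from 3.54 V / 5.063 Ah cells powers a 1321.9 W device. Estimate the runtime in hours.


Step 1: E_pack = Ns * V_cell * Np * C_cell = 10 * 3.54 * 2 * 5.063 = 358.46 Wh
Step 2: t = E_pack / P = 358.46 / 1321.9 = 0.2712 hr

0.2712 hr


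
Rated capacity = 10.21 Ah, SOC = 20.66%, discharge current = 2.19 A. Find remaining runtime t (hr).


Step 1: remaining = SOC/100 * C_total = 20.66/100 * 10.21 = 2.1094 Ah
Step 2: t = remaining / I = 2.1094 / 2.19 = 0.9632 hr

0.9632 hr


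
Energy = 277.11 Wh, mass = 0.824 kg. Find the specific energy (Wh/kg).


ED = E / m = 277.11 / 0.824 = 336.3 Wh/kg

336.3 Wh/kg


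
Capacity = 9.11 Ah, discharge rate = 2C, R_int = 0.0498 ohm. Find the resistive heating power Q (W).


Step 1: I = C_rate * capacity = 2 * 9.11 = 18.22 A
Step 2: Q = I^2 * R = 18.22^2 * 0.0498 = 331.97 * 0.0498 = 16.53 W

16.53 W


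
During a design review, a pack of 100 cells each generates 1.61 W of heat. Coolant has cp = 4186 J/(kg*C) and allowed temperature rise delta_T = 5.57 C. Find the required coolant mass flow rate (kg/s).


Step 1: Total heat Q = 100 * 1.61 W = 161 W
Step 2: denom = cp * dT = 4186 * 5.57 = 23316
Step 3: m_dot = 161 / 23316 = 0.006905 kg/s

0.006905 kg/s


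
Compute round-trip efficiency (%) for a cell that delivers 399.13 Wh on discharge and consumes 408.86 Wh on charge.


Round-trip efficiency = 399.13/408.86 * 100% = 97.62%

97.62%


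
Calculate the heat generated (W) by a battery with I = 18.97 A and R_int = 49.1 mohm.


Convert: R = 49.1 mohm = 0.0491 ohm
Q = I^2 * R = 18.97^2 * 0.0491 = 17.67 W

17.67 W


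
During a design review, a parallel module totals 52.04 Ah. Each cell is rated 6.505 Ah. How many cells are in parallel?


n = C_total / C_cell = 52.04 / 6.505 = 8

8


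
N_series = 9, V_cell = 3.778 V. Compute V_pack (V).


Series voltages add: 9 * 3.778 V = 34.002 V

34.002 V


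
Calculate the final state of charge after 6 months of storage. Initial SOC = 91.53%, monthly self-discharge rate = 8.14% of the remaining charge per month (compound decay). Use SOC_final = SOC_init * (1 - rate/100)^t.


decay = (1 - 8.14/100)^6 = 0.60084
SOC_final = 91.53 * 0.60084 = 54.99%

54.99%


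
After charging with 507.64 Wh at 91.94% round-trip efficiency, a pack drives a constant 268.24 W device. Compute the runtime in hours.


Step 1: E_discharge = eta/100 * E_charge = 91.94/100 * 507.64 = 466.72 Wh
Step 2: t = E_discharge / P = 466.72 / 268.24 = 1.740 hr

1.740 hr


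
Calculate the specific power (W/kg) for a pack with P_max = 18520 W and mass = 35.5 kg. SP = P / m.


SP = P / m = 18520 / 35.5 = 521.7 W/kg

521.7 W/kg


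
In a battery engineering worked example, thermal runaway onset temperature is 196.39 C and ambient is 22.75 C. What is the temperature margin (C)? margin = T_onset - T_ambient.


Safety margin = 196.39 C - 22.75 C = 173.64 C

173.64 C


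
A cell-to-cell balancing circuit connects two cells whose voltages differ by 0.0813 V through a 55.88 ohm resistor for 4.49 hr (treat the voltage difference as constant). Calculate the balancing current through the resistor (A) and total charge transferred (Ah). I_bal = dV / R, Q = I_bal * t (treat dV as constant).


I_bal = dV / R = 0.0813 / 55.88 = 0.0014549 A
Q = I_bal * t = 0.0014549 * 4.49 = 0.006533 Ah

I=0.0014549 A, Q=0.006533 Ah


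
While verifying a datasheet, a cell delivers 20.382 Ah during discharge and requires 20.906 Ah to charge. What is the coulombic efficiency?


Coulombic efficiency = 20.382/20.906 * 100% = 97.49%

97.49%


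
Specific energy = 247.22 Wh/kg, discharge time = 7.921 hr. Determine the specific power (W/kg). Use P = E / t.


Specific power = 247.22 Wh/kg / 7.921 hr = 31.21 W/kg

31.21 W/kg


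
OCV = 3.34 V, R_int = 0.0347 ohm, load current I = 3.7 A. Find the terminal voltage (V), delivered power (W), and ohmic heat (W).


Step 1: V_terminal = OCV - I*R = 3.34 - 3.7 * 0.0347 = 3.2116 V
Step 2: P_out = V_terminal * I = 3.2116 * 3.7 = 11.88 W
Step 3: Q = I^2 * R = 3.7^2 * 0.0347 = 0.4750 W

V=3.2116 V, P=11.88 W, Q=0.4750 W


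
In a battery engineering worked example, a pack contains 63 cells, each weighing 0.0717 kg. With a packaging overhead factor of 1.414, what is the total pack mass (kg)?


Cell mass sum = 63 * 0.0717 = 4.5171 kg
With overhead 1.414: m_pack = 4.5171 * 1.414 = 6.387 kg

6.387 kg


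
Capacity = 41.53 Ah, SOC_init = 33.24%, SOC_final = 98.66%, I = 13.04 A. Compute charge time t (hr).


delta_Ah = 41.53 * (98.66 - 33.24) / 100 = 27.169 Ah
t = delta_Ah / I = 27.169 / 13.04 = 2.084 hr

2.084 hr


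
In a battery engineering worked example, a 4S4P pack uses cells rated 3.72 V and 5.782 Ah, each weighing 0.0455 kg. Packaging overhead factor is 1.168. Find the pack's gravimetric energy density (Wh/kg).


Step 1: V_pack = 4 * 3.72 = 14.88 V
Step 2: C_pack = 4 * 5.782 = 23.128 Ah
Step 3: E_pack = V_pack * C_pack = 14.88 * 23.128 = 344.14 Wh
Step 4: m_pack = 4 * 4 * 0.0455 * 1.168 = 0.8503 kg
Step 5: ED = E_pack / m_pack = 344.14 / 0.8503 = 404.7 Wh/kg

404.7 Wh/kg


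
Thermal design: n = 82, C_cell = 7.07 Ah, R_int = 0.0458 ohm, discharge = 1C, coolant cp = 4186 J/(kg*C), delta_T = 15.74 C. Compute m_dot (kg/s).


Step 1: I = 1 * 7.07 = 7.07 A
Step 2: Q_cell = I^2 * R = 7.07^2 * 0.0458 = 2.2893 W
Step 3: Q_total = 82 * 2.2893 = 187.72 W
Step 4: m_dot = Q_total / (cp * dT) = 187.72 / (4186 * 15.74) = 0.002849 kg/s

0.002849 kg/s


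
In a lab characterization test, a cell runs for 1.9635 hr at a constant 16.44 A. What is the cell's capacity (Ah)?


C = I * t = 16.44 * 1.9635 = 32.28 Ah

32.28 Ah


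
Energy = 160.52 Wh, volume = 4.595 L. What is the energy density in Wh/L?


Volumetric ED = 160.52 Wh / 4.595 L = 34.93 Wh/L

34.93 Wh/L


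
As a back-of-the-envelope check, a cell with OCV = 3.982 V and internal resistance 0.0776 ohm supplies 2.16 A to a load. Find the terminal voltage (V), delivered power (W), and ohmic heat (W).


Step 1: V_terminal = OCV - I*R = 3.982 - 2.16 * 0.0776 = 3.8144 V
Step 2: P_out = V_terminal * I = 3.8144 * 2.16 = 8.239 W
Step 3: Q = I^2 * R = 2.16^2 * 0.0776 = 0.3621 W

V=3.8144 V, P=8.239 W, Q=0.3621 W


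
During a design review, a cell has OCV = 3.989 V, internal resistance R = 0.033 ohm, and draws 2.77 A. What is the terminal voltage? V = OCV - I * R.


IR drop = 2.77 * 0.033 = 0.09141 V
V = 3.989 - 0.09141 = 3.898 V

3.898 V


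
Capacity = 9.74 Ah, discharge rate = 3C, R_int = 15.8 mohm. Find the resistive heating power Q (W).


Convert: R = 15.8 mohm = 0.0158 ohm
Step 1: I = C_rate * capacity = 3 * 9.74 = 29.22 A
Step 2: Q = I^2 * R = 29.22^2 * 0.0158 = 853.81 * 0.0158 = 13.49 W

13.49 W


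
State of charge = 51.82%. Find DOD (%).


Complement of SOC: DOD = 100% - 51.82% = 48.18%

48.18%


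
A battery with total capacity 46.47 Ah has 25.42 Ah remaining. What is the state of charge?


SOC% = 25.42 / 46.47 * 100 = 54.70%

54.70%


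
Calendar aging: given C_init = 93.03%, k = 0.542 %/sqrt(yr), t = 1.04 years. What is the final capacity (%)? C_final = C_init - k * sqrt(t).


Step 1: sqrt(1.04 yr) = 1.0198
Step 2: drop = 0.542 * 1.0198 = 0.55273
Step 3: C_final = 93.03 - 0.55273 = 92.48%

92.48%


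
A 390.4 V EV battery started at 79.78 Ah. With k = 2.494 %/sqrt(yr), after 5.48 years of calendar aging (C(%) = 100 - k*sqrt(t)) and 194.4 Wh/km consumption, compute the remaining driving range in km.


Step 1: capacity retention = 100 - 2.494 * sqrt(5.48) = 100 - 2.494 * 2.3409 = 94.162%
Step 2: C_now = 79.78 * 94.162/100 = 75.122 Ah
Step 3: E_pack = V * C_now = 390.4 * 75.122 = 29328 Wh
Step 4: range = E_pack / consumption = 29328 / 194.4 = 150.9 km

150.9 km


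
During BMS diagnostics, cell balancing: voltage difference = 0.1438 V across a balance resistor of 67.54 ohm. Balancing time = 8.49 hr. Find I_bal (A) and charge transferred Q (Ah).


I_bal = dV / R = 0.1438 / 67.54 = 0.0021291 A
Q = I_bal * t = 0.0021291 * 8.49 = 0.01808 Ah

I=0.0021291 A, Q=0.01808 Ah


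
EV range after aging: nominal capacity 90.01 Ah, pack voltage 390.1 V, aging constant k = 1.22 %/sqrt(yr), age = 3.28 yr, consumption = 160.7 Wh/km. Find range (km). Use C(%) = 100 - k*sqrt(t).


Step 1: capacity retention = 100 - 1.22 * sqrt(3.28) = 100 - 1.22 * 1.8111 = 97.79%
Step 2: C_now = 90.01 * 97.79/100 = 88.021 Ah
Step 3: E_pack = V * C_now = 390.1 * 88.021 = 34337 Wh
Step 4: range = E_pack / consumption = 34337 / 160.7 = 213.7 km

213.7 km


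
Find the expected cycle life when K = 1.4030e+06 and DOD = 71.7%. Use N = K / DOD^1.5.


Step 1: DOD^1.5 = 71.7^1.5 = 607.13
Step 2: N = 1.4030e+06 / 607.13 = 2311 cycles

2311 cycles


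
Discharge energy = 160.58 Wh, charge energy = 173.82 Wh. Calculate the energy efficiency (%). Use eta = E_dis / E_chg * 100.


eta_e = E_dis / E_chg * 100 = 160.58 / 173.82 * 100 = 92.38%

92.38%


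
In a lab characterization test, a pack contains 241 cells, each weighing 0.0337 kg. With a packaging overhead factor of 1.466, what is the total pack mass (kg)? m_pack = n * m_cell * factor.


Cell mass sum = 241 * 0.0337 = 8.1217 kg
With overhead 1.466: m_pack = 8.1217 * 1.466 = 11.91 kg

11.91 kg


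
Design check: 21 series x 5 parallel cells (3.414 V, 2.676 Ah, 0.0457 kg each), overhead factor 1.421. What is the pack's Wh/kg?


Step 1: V_pack = 21 * 3.414 = 71.694 V
Step 2: C_pack = 5 * 2.676 = 13.38 Ah
Step 3: E_pack = V_pack * C_pack = 71.694 * 13.38 = 959.27 Wh
Step 4: m_pack = 21 * 5 * 0.0457 * 1.421 = 6.8187 kg
Step 5: ED = E_pack / m_pack = 959.27 / 6.8187 = 140.7 Wh/kg

140.7 Wh/kg


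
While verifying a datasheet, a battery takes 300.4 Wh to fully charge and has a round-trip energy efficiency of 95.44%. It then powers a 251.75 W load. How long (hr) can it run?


Step 1: E_discharge = eta/100 * E_charge = 95.44/100 * 300.4 = 286.7 Wh
Step 2: t = E_discharge / P = 286.7 / 251.75 = 1.139 hr

1.139 hr


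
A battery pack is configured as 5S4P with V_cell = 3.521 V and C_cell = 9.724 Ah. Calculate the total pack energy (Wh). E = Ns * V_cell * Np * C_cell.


E = Ns * Vcell * Np * Ccell = 5 * 3.521 * 4 * 9.724 = 684.8 Wh

684.8 Wh


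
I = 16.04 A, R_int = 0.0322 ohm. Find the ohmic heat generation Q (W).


Q = I^2 * R = 16.04^2 * 0.0322 = 8.284 W

8.284 W


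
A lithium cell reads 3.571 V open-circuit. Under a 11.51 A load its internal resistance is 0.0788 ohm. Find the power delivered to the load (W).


Step 1: V_terminal = OCV - I*R = 3.571 - 11.51 * 0.0788 = 2.664 V
Step 2: P_out = V_terminal * I = 2.664 * 11.51 = 30.66 W

30.66 W


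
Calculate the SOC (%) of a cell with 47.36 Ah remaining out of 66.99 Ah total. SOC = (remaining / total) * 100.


SOC% = 47.36 / 66.99 * 100 = 70.70%

70.70%


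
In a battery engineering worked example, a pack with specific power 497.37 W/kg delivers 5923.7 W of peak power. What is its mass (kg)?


m = P / SP = 5923.7 / 497.37 = 11.91 kg

11.91 kg


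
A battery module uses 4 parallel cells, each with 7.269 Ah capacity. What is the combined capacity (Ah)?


Parallel capacities add: 4 * 7.269 Ah = 29.076 Ah

29.076 Ah


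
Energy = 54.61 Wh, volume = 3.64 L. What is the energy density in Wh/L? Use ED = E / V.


Volumetric ED = 54.61 Wh / 3.64 L = 15.00 Wh/L

15.00 Wh/L


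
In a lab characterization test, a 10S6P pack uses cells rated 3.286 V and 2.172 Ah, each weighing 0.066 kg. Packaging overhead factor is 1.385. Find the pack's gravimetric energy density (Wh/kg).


Step 1: V_pack = 10 * 3.286 = 32.86 V
Step 2: C_pack = 6 * 2.172 = 13.032 Ah
Step 3: E_pack = V_pack * C_pack = 32.86 * 13.032 = 428.23 Wh
Step 4: m_pack = 10 * 6 * 0.066 * 1.385 = 5.4846 kg
Step 5: ED = E_pack / m_pack = 428.23 / 5.4846 = 78.08 Wh/kg

78.08 Wh/kg


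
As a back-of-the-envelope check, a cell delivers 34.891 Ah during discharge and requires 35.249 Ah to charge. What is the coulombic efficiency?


eta_c = Q_dis / Q_chg * 100 = 34.891 / 35.249 * 100 = 98.98%

98.98%


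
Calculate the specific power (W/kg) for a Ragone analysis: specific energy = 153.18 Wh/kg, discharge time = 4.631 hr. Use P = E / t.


P_specific = E / t = 153.18 / 4.631 = 33.08 W/kg

33.08 W/kg


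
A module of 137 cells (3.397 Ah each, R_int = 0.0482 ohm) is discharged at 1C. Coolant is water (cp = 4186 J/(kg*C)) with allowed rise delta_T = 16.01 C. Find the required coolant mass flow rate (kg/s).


Step 1: I = 1 * 3.397 = 3.397 A
Step 2: Q_cell = I^2 * R = 3.397^2 * 0.0482 = 0.55621 W
Step 3: Q_total = 137 * 0.55621 = 76.201 W
Step 4: m_dot = Q_total / (cp * dT) = 76.201 / (4186 * 16.01) = 0.001137 kg/s

0.001137 kg/s


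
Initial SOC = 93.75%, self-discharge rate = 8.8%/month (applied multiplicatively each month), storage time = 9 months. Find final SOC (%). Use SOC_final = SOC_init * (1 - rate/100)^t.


Monthly retention factor = 1 - 8.8/100 = 0.912
Over 9 months: factor^9 = 0.43647
SOC_final = 93.75 * 0.43647 = 40.92%

40.92%


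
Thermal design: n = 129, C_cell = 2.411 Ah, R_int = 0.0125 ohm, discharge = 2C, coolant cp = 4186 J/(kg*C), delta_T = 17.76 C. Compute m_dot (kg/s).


Step 1: I = 2 * 2.411 = 4.822 A
Step 2: Q_cell = I^2 * R = 4.822^2 * 0.0125 = 0.29065 W
Step 3: Q_total = 129 * 0.29065 = 37.494 W
Step 4: m_dot = Q_total / (cp * dT) = 37.494 / (4186 * 17.76) = 5.043e-04 kg/s

5.043e-04 kg/s


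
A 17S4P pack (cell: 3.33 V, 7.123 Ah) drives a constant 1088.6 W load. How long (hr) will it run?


Step 1: E_pack = Ns * V_cell * Np * C_cell = 17 * 3.33 * 4 * 7.123 = 1612.9 Wh
Step 2: t = E_pack / P = 1612.9 / 1088.6 = 1.482 hr

1.482 hr


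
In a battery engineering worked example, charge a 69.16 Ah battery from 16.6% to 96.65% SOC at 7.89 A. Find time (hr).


Step 1: dSOC = 96.65% - 16.6% = 80.05%
Step 2: delta_Ah = 69.16 * 80.05 / 100 = 55.363 Ah
Step 3: t = 55.363 / 7.89 = 7.017 hr

7.017 hr


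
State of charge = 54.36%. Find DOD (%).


Complement of SOC: DOD = 100% - 54.36% = 45.64%

45.64%


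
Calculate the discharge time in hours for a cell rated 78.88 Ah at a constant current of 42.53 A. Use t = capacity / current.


Runtime = 78.88 Ah / 42.53 A = 1.855 hr

1.855 hr


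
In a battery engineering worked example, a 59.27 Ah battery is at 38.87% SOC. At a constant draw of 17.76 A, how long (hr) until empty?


Step 1: remaining = SOC/100 * C_total = 38.87/100 * 59.27 = 23.038 Ah
Step 2: t = remaining / I = 23.038 / 17.76 = 1.297 hr

1.297 hr


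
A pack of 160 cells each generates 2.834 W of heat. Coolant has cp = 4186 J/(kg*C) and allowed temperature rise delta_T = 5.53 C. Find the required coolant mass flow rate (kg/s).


Q_total = 160 * 2.834 = 453.44 W
m_dot = Q_total / (cp * dT) = 453.44 / (4186 * 5.53) = 0.01959 kg/s

0.01959 kg/s


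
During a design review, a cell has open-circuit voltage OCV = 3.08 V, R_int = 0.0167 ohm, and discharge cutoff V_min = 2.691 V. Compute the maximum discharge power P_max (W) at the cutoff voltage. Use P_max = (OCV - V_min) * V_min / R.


dV = OCV - V_min = 0.389 V (so I_max = dV / R)
P_max = dV * V_min / R = 0.389 * 2.691 / 0.0167 = 62.68 W

62.68 W


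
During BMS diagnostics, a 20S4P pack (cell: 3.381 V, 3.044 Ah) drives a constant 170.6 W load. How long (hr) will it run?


Step 1: E_pack = Ns * V_cell * Np * C_cell = 20 * 3.381 * 4 * 3.044 = 823.34 Wh
Step 2: t = E_pack / P = 823.34 / 170.6 = 4.826 hr

4.826 hr


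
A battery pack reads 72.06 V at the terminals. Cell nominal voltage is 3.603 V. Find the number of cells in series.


n = V_pack / V_cell = 72.06 / 3.603 = 20

20


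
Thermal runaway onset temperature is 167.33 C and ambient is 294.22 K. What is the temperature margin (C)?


Convert: T_ambient = 294.22 K = 21.07 C
margin = 167.33 - 21.07 = 146.26 C

146.26 C


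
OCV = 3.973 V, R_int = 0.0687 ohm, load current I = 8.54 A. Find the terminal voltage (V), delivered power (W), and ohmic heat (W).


Step 1: V_terminal = OCV - I*R = 3.973 - 8.54 * 0.0687 = 3.3863 V
Step 2: P_out = V_terminal * I = 3.3863 * 8.54 = 28.92 W
Step 3: Q = I^2 * R = 8.54^2 * 0.0687 = 5.010 W

V=3.3863 V, P=28.92 W, Q=5.010 W


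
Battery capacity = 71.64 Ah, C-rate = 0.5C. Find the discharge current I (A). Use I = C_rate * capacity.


I = C_rate * capacity = 0.5 * 71.64 = 35.82 A

35.82 A


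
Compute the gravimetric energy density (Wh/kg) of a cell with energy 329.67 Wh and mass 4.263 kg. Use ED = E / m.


ED = E / m = 329.67 / 4.263 = 77.33 Wh/kg

77.33 Wh/kg


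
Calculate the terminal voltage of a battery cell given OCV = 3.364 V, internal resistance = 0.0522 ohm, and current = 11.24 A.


V = OCV - I*R = 3.364 - 11.24 * 0.0522 = 2.777 V

2.777 V


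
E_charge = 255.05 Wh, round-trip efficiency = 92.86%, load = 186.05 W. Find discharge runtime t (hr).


Step 1: E_discharge = eta/100 * E_charge = 92.86/100 * 255.05 = 236.84 Wh
Step 2: t = E_discharge / P = 236.84 / 186.05 = 1.273 hr

1.273 hr


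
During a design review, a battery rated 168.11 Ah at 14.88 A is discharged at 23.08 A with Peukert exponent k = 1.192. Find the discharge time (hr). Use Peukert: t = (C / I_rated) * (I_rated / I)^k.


t_rated = C / I_rated = 168.11 / 14.88 = 11.298 hr
(I_rated/I)^k = (0.64471)^1.192 = 0.5926
t = t_rated * (I_rated/I)^k = 11.298 * 0.5926 = 6.695 hr

6.695 hr


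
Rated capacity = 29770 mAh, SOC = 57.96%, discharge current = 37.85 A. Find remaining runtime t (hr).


Convert: C_total = 29770 mAh = 29.77 Ah
Step 1: remaining = SOC/100 * C_total = 57.96/100 * 29.77 = 17.255 Ah
Step 2: t = remaining / I = 17.255 / 37.85 = 0.4559 hr

0.4559 hr


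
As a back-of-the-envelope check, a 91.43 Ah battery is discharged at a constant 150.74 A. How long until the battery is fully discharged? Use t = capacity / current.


Runtime = 91.43 Ah / 150.74 A = 0.6065 hr

0.6065 hr


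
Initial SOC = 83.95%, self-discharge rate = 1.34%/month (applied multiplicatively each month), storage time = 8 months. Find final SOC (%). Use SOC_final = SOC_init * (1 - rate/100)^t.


Monthly retention factor = 1 - 1.34/100 = 0.9866
Over 8 months: factor^8 = 0.8977
SOC_final = 83.95 * 0.8977 = 75.36%

75.36%


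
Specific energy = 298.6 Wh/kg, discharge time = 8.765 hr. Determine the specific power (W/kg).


Specific power = 298.6 Wh/kg / 8.765 hr = 34.07 W/kg

34.07 W/kg


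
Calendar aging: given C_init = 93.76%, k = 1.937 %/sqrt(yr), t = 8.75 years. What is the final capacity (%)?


Step 1: sqrt(8.75 yr) = 2.958
Step 2: drop = 1.937 * 2.958 = 5.7296
Step 3: C_final = 93.76 - 5.7296 = 88.03%

88.03%
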